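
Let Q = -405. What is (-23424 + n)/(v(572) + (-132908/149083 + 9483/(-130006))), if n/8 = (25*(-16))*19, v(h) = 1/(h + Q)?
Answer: 272611300191645184/3102281102181 ≈ 87875.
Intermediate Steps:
v(h) = 1/(-405 + h) (v(h) = 1/(h - 405) = 1/(-405 + h))
n = -60800 (n = 8*((25*(-16))*19) = 8*(-400*19) = 8*(-7600) = -60800)
(-23424 + n)/(v(572) + (-132908/149083 + 9483/(-130006))) = (-23424 - 60800)/(1/(-405 + 572) + (-132908/149083 + 9483/(-130006))) = -84224/(1/167 + (-132908*1/149083 + 9483*(-1/130006))) = -84224/(1/167 + (-132908/149083 - 9483/130006)) = -84224/(1/167 - 18692591537/19381684498) = -84224/(-3102281102181/3236741311166) = -84224*(-3236741311166/3102281102181) = 272611300191645184/3102281102181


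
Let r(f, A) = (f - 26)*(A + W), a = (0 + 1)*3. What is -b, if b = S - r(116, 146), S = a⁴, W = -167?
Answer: -1971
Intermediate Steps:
a = 3 (a = 1*3 = 3)
r(f, A) = (-167 + A)*(-26 + f) (r(f, A) = (f - 26)*(A - 167) = (-26 + f)*(-167 + A) = (-167 + A)*(-26 + f))
S = 81 (S = 3⁴ = 81)
b = 1971 (b = 81 - (4342 - 167*116 - 26*146 + 146*116) = 81 - (4342 - 19372 - 3796 + 16936) = 81 - 1*(-1890) = 81 + 1890 = 1971)
-b = -1*1971 = -1971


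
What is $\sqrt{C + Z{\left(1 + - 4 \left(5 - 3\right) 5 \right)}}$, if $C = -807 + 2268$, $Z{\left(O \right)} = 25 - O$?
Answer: $5 \sqrt{61} \approx 39.051$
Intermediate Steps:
$C = 1461$
$\sqrt{C + Z{\left(1 + - 4 \left(5 - 3\right) 5 \right)}} = \sqrt{1461 - \left(-24 + - 4 \left(5 - 3\right) 5\right)} = \sqrt{1461 - \left(-24 + \left(-4\right) 2 \cdot 5\right)} = \sqrt{1461 + \left(25 - \left(1 - 40\right)\right)} = \sqrt{1461 + \left(25 - -39\right)} = \sqrt{1461 + \left(25 + 39\right)} = \sqrt{1461 + 64} = \sqrt{1525} = 5 \sqrt{61}$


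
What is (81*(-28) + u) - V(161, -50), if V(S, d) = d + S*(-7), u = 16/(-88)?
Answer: -12003/11 ≈ -1091.2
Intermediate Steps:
u = -2/11 (u = 16*(-1/88) = -2/11 ≈ -0.18182)
V(S, d) = d - 7*S
(81*(-28) + u) - V(161, -50) = (81*(-28) - 2/11) - (-50 - 7*161) = (-2268 - 2/11) - (-50 - 1127) = -24950/11 - 1*(-1177) = -24950/11 + 1177 = -12003/11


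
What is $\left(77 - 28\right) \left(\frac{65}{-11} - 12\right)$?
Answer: $- \frac{9653}{11} \approx -877.54$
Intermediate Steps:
$\left(77 - 28\right) \left(\frac{65}{-11} - 12\right) = 49 \left(65 \left(- \frac{1}{11}\right) - 12\right) = 49 \left(- \frac{65}{11} - 12\right) = 49 \left(- \frac{197}{11}\right) = - \frac{9653}{11}$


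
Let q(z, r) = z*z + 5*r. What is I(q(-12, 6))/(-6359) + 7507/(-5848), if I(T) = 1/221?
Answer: -620581513/483436616 ≈ -1.2837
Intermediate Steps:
q(z, r) = z**2 + 5*r
I(T) = 1/221
I(q(-12, 6))/(-6359) + 7507/(-5848) = (1/221)/(-6359) + 7507/(-5848) = (1/221)*(-1/6359) + 7507*(-1/5848) = -1/1405339 - 7507/5848 = -620581513/483436616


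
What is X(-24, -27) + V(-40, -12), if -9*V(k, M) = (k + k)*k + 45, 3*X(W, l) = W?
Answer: -3317/9 ≈ -368.56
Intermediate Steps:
X(W, l) = W/3
V(k, M) = -5 - 2*k²/9 (V(k, M) = -((k + k)*k + 45)/9 = -((2*k)*k + 45)/9 = -(2*k² + 45)/9 = -(45 + 2*k²)/9 = -5 - 2*k²/9)
X(-24, -27) + V(-40, -12) = (⅓)*(-24) + (-5 - 2/9*(-40)²) = -8 + (-5 - 2/9*1600) = -8 + (-5 - 3200/9) = -8 - 3245/9 = -3317/9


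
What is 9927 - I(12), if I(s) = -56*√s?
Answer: 9927 + 112*√3 ≈ 10121.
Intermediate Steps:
9927 - I(12) = 9927 - (-56)*√12 = 9927 - (-56)*2*√3 = 9927 - (-112)*√3 = 9927 + 112*√3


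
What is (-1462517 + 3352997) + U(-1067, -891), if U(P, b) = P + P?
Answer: 1888346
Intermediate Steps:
U(P, b) = 2*P
(-1462517 + 3352997) + U(-1067, -891) = (-1462517 + 3352997) + 2*(-1067) = 1890480 - 2134 = 1888346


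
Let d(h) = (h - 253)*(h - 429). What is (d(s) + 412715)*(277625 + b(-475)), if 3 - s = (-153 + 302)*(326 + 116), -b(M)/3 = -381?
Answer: 1221649295803216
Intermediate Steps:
b(M) = 1143 (b(M) = -3*(-381) = 1143)
s = -65855 (s = 3 - (-153 + 302)*(326 + 116) = 3 - 149*442 = 3 - 1*65858 = 3 - 65858 = -65855)
d(h) = (-429 + h)*(-253 + h) (d(h) = (-253 + h)*(-429 + h) = (-429 + h)*(-253 + h))
(d(s) + 412715)*(277625 + b(-475)) = ((108537 + (-65855)² - 682*(-65855)) + 412715)*(277625 + 1143) = ((108537 + 4336881025 + 44913110) + 412715)*278768 = (4381902672 + 412715)*278768 = 4382315387*278768 = 1221649295803216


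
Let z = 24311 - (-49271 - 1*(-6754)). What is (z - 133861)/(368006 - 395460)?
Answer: 67033/27454 ≈ 2.4416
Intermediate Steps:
z = 66828 (z = 24311 - (-49271 + 6754) = 24311 - 1*(-42517) = 24311 + 42517 = 66828)
(z - 133861)/(368006 - 395460) = (66828 - 133861)/(368006 - 395460) = -67033/(-27454) = -67033*(-1/27454) = 67033/27454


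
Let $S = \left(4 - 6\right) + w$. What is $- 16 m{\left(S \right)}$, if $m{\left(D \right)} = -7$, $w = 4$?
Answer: $112$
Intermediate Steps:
$S = 2$ ($S = \left(4 - 6\right) + 4 = -2 + 4 = 2$)
$- 16 m{\left(S \right)} = \left(-16\right) \left(-7\right) = 112$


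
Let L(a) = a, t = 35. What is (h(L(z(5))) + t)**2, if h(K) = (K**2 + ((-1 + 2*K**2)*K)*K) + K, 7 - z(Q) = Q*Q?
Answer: 44086980961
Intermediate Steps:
z(Q) = 7 - Q**2 (z(Q) = 7 - Q*Q = 7 - Q**2)
h(K) = K + K**2 + K**2*(-1 + 2*K**2) (h(K) = (K**2 + (K*(-1 + 2*K**2))*K) + K = (K**2 + K**2*(-1 + 2*K**2)) + K = K + K**2 + K**2*(-1 + 2*K**2))
(h(L(z(5))) + t)**2 = (((7 - 1*5**2) + 2*(7 - 1*5**2)**4) + 35)**2 = (((7 - 1*25) + 2*(7 - 1*25)**4) + 35)**2 = (((7 - 25) + 2*(7 - 25)**4) + 35)**2 = ((-18 + 2*(-18)**4) + 35)**2 = ((-18 + 2*104976) + 35)**2 = ((-18 + 209952) + 35)**2 = (209934 + 35)**2 = 209969**2 = 44086980961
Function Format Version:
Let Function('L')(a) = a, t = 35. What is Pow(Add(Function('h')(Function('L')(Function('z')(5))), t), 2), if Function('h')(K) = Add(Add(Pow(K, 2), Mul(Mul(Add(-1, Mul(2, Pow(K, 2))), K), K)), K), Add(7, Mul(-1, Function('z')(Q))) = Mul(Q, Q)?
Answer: 44086980961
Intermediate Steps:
Function('z')(Q) = Add(7, Mul(-1, Pow(Q, 2))) (Function('z')(Q) = Add(7, Mul(-1, Mul(Q, Q))) = Add(7, Mul(-1, Pow(Q, 2))))
Function('h')(K) = Add(K, Pow(K, 2), Mul(Pow(K, 2), Add(-1, Mul(2, Pow(K, 2))))) (Function('h')(K) = Add(Add(Pow(K, 2), Mul(Mul(K, Add(-1, Mul(2, Pow(K, 2)))), K)), K) = Add(Add(Pow(K, 2), Mul(Pow(K, 2), Add(-1, Mul(2, Pow(K, 2))))), K) = Add(K, Pow(K, 2), Mul(Pow(K, 2), Add(-1, Mul(2, Pow(K, 2))))))
Pow(Add(Function('h')(Function('L')(Function('z')(5))), t), 2) = Pow(Add(Add(Add(7, Mul(-1, Pow(5, 2))), Mul(2, Pow(Add(7, Mul(-1, Pow(5, 2))), 4))), 35), 2) = Pow(Add(Add(Add(7, Mul(-1, 25)), Mul(2, Pow(Add(7, Mul(-1, 25)), 4))), 35), 2) = Pow(Add(Add(Add(7, -25), Mul(2, Pow(Add(7, -25), 4))), 35), 2) = Pow(Add(Add(-18, Mul(2, Pow(-18, 4))), 35), 2) = Pow(Add(Add(-18, Mul(2, 104976)), 35), 2) = Pow(Add(Add(-18, 209952), 35), 2) = Pow(Add(209934, 35), 2) = Pow(209969, 2) = 44086980961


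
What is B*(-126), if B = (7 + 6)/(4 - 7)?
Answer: 546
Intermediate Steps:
B = -13/3 (B = 13/(-3) = 13*(-1/3) = -13/3 ≈ -4.3333)
B*(-126) = -13/3*(-126) = 546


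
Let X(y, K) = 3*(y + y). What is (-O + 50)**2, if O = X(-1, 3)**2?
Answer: 196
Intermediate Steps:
X(y, K) = 6*y (X(y, K) = 3*(2*y) = 6*y)
O = 36 (O = (6*(-1))**2 = (-6)**2 = 36)
(-O + 50)**2 = (-1*36 + 50)**2 = (-36 + 50)**2 = 14**2 = 196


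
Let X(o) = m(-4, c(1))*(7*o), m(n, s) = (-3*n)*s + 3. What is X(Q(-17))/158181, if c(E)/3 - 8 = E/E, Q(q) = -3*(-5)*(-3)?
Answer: -34335/52727 ≈ -0.65118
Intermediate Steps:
Q(q) = -45 (Q(q) = 15*(-3) = -45)
c(E) = 27 (c(E) = 24 + 3*(E/E) = 24 + 3*1 = 24 + 3 = 27)
m(n, s) = 3 - 3*n*s (m(n, s) = -3*n*s + 3 = 3 - 3*n*s)
X(o) = 2289*o (X(o) = (3 - 3*(-4)*27)*(7*o) = (3 + 324)*(7*o) = 327*(7*o) = 2289*o)
X(Q(-17))/158181 = (2289*(-45))/158181 = -103005*1/158181 = -34335/52727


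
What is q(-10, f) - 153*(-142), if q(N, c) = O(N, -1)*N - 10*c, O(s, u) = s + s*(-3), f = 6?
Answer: 21466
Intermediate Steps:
O(s, u) = -2*s (O(s, u) = s - 3*s = -2*s)
q(N, c) = -10*c - 2*N² (q(N, c) = (-2*N)*N - 10*c = -2*N² - 10*c = -10*c - 2*N²)
q(-10, f) - 153*(-142) = (-10*6 - 2*(-10)²) - 153*(-142) = (-60 - 2*100) + 21726 = (-60 - 200) + 21726 = -260 + 21726 = 21466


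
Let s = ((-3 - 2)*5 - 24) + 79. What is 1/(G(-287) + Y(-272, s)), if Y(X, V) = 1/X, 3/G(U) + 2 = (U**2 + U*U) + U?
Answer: -44730128/163633 ≈ -273.36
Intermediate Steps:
G(U) = 3/(-2 + U + 2*U**2) (G(U) = 3/(-2 + ((U**2 + U*U) + U)) = 3/(-2 + ((U**2 + U**2) + U)) = 3/(-2 + (2*U**2 + U)) = 3/(-2 + (U + 2*U**2)) = 3/(-2 + U + 2*U**2))
s = 30 (s = (-5*5 - 24) + 79 = (-25 - 24) + 79 = -49 + 79 = 30)
1/(G(-287) + Y(-272, s)) = 1/(3/(-2 - 287 + 2*(-287)**2) + 1/(-272)) = 1/(3/(-2 - 287 + 2*82369) - 1/272) = 1/(3/(-2 - 287 + 164738) - 1/272) = 1/(3/164449 - 1/272) = 1/(-163633/44730128) = -44730128/163633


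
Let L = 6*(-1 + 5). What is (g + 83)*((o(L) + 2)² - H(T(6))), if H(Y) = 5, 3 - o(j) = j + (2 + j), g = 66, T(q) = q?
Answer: 300980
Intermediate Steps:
L = 24 (L = 6*4 = 24)
o(j) = 1 - 2*j (o(j) = 3 - (j + (2 + j)) = 3 - (2 + 2*j) = 3 + (-2 - 2*j) = 1 - 2*j)
(g + 83)*((o(L) + 2)² - H(T(6))) = (66 + 83)*(((1 - 2*24) + 2)² - 1*5) = 149*(((1 - 48) + 2)² - 5) = 149*((-47 + 2)² - 5) = 149*((-45)² - 5) = 149*(2025 - 5) = 149*2020 = 300980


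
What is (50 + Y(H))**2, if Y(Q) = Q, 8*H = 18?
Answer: 43681/16 ≈ 2730.1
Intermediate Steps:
H = 9/4 (H = (1/8)*18 = 9/4 ≈ 2.2500)
(50 + Y(H))**2 = (50 + 9/4)**2 = (209/4)**2 = 43681/16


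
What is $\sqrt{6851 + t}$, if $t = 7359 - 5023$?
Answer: $\sqrt{9187} \approx 95.849$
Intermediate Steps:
$t = 2336$
$\sqrt{6851 + t} = \sqrt{6851 + 2336} = \sqrt{9187}$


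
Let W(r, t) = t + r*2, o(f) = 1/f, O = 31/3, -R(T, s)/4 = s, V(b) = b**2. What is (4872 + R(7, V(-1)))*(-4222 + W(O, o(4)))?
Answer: -61352621/3 ≈ -2.0451e+7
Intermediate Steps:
R(T, s) = -4*s
O = 31/3 (O = 31*(1/3) = 31/3 ≈ 10.333)
W(r, t) = t + 2*r
(4872 + R(7, V(-1)))*(-4222 + W(O, o(4))) = (4872 - 4*(-1)**2)*(-4222 + (1/4 + 2*(31/3))) = (4872 - 4*1)*(-4222 + (1/4 + 62/3)) = (4872 - 4)*(-4222 + 251/12) = 4868*(-50413/12) = -61352621/3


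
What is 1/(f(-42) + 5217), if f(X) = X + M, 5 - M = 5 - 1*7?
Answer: 1/5182 ≈ 0.00019298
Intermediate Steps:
M = 7 (M = 5 - (5 - 1*7) = 5 - (5 - 7) = 5 - 1*(-2) = 5 + 2 = 7)
f(X) = 7 + X (f(X) = X + 7 = 7 + X)
1/(f(-42) + 5217) = 1/((7 - 42) + 5217) = 1/(-35 + 5217) = 1/5182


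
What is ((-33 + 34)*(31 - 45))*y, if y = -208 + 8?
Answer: 2800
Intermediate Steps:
y = -200
((-33 + 34)*(31 - 45))*y = ((-33 + 34)*(31 - 45))*(-200) = (1*(-14))*(-200) = -14*(-200) = 2800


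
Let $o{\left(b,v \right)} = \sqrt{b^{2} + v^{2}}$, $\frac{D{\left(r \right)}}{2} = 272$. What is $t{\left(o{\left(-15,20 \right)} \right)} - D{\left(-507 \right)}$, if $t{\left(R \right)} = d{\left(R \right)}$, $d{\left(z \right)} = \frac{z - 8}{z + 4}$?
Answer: $- \frac{15759}{29} \approx -543.41$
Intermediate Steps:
$d{\left(z \right)} = \frac{-8 + z}{4 + z}$
$D{\left(r \right)} = 544$ ($D{\left(r \right)} = 2 \cdot 272 = 544$)
$t{\left(R \right)} = \frac{-8 + R}{4 + R}$
$t{\left(o{\left(-15,20 \right)} \right)} - D{\left(-507 \right)} = \frac{-8 + \sqrt{\left(-15\right)^{2} + 20^{2}}}{4 + \sqrt{\left(-15\right)^{2} + 20^{2}}} - 544 = \frac{-8 + \sqrt{225 + 400}}{4 + \sqrt{225 + 400}} - 544 = \frac{-8 + \sqrt{625}}{4 + \sqrt{625}} - 544 = \frac{-8 + 25}{4 + 25} - 544 = \frac{1}{29} \cdot 17 - 544 = \frac{17}{29} - 544 = - \frac{15759}{29}$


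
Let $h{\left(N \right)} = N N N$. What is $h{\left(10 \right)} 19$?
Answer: $19000$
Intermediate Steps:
$h{\left(N \right)} = N^{3}$ ($h{\left(N \right)} = N^{2} N = N^{3}$)
$h{\left(10 \right)} 19 = 10^{3} \cdot 19 = 1000 \cdot 19 = 19000$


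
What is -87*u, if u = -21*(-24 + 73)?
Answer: 89523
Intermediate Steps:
u = -1029 (u = -21*49 = -1029)
-87*u = -87*(-1029) = 89523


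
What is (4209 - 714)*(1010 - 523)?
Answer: 1702065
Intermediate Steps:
(4209 - 714)*(1010 - 523) = 3495*487 = 1702065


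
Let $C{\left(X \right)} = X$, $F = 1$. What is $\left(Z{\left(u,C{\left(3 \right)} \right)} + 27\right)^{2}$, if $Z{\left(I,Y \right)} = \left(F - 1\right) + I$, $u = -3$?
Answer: $576$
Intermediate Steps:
$Z{\left(I,Y \right)} = I$ ($Z{\left(I,Y \right)} = \left(1 - 1\right) + I = 0 + I = I$)
$\left(Z{\left(u,C{\left(3 \right)} \right)} + 27\right)^{2} = \left(-3 + 27\right)^{2} = 24^{2} = 576$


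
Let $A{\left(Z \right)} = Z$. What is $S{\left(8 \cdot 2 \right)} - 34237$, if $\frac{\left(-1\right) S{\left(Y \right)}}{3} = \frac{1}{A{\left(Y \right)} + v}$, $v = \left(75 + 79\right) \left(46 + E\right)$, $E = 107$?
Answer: $- \frac{807239989}{23578} \approx -34237.0$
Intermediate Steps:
$v = 23562$ ($v = \left(75 + 79\right) \left(46 + 107\right) = 154 \cdot 153 = 23562$)
$S{\left(Y \right)} = - \frac{3}{23562 + Y}$ ($S{\left(Y \right)} = - \frac{3}{Y + 23562} = - \frac{3}{23562 + Y}$)
$S{\left(8 \cdot 2 \right)} - 34237 = - \frac{3}{23562 + 8 \cdot 2} - 34237 = - \frac{3}{23562 + 16} - 34237 = - \frac{3}{23578} - 34237 = - \frac{807239989}{23578}$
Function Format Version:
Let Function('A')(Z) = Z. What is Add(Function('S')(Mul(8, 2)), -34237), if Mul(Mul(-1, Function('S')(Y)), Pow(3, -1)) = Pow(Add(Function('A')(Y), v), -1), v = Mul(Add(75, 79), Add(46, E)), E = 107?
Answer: Rational(-807239989, 23578) ≈ -34237.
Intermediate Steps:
v = 23562 (v = Mul(Add(75, 79), Add(46, 107)) = Mul(154, 153) = 23562)
Function('S')(Y) = Mul(-3, Pow(Add(23562, Y), -1)) (Function('S')(Y) = Mul(-3, Pow(Add(Y, 23562), -1)) = Mul(-3, Pow(Add(23562, Y), -1)))
Add(Function('S')(Mul(8, 2)), -34237) = Add(Mul(-3, Pow(Add(23562, Mul(8, 2)), -1)), -34237) = Add(Mul(-3, Pow(Add(23562, 16), -1)), -34237) = Add(Mul(-3, Pow(23578, -1)), -34237) = Add(Mul(-3, Rational(1, 23578)), -34237) = Add(Rational(-3, 23578), -34237) = Rational(-807239989, 23578)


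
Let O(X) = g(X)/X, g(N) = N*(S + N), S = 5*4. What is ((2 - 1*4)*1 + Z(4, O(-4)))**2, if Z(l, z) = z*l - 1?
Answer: 3721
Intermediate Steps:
S = 20
g(N) = N*(20 + N)
O(X) = 20 + X (O(X) = (X*(20 + X))/X = 20 + X)
Z(l, z) = -1 + l*z (Z(l, z) = l*z - 1 = -1 + l*z)
((2 - 1*4)*1 + Z(4, O(-4)))**2 = ((2 - 1*4)*1 + (-1 + 4*(20 - 4)))**2 = ((2 - 4)*1 + (-1 + 4*16))**2 = (-2*1 + (-1 + 64))**2 = (-2 + 63)**2 = 61**2 = 3721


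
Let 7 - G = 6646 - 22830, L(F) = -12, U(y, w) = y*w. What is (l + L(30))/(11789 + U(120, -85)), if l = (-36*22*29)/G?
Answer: -24140/2858611 ≈ -0.0084447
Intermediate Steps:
U(y, w) = w*y
G = 16191 (G = 7 - (6646 - 22830) = 7 - 1*(-16184) = 7 + 16184 = 16191)
l = -2552/1799 (l = (-36*22*29)/16191 = -792*29*(1/16191) = -22968*1/16191 = -2552/1799 ≈ -1.4186)
(l + L(30))/(11789 + U(120, -85)) = (-2552/1799 - 12)/(11789 - 85*120) = -24140/(1799*(11789 - 10200)) = -24140/1799/1589 = -24140/1799*1/1589 = -24140/2858611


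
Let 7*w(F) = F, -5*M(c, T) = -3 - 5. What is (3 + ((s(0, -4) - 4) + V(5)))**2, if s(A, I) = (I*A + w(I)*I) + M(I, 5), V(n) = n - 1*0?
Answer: 76176/1225 ≈ 62.185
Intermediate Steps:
M(c, T) = 8/5 (M(c, T) = -(-3 - 5)/5 = -1/5*(-8) = 8/5)
w(F) = F/7
V(n) = n (V(n) = n + 0 = n)
s(A, I) = 8/5 + I**2/7 + A*I (s(A, I) = (I*A + (I/7)*I) + 8/5 = (A*I + I**2/7) + 8/5 = (I**2/7 + A*I) + 8/5 = 8/5 + I**2/7 + A*I)
(3 + ((s(0, -4) - 4) + V(5)))**2 = (3 + (((8/5 + (1/7)*(-4)**2 + 0*(-4)) - 4) + 5))**2 = (3 + (((8/5 + (1/7)*16 + 0) - 4) + 5))**2 = (3 + (((8/5 + 16/7 + 0) - 4) + 5))**2 = (3 + ((136/35 - 4) + 5))**2 = (3 + (-4/35 + 5))**2 = (3 + 171/35)**2 = (276/35)**2 = 76176/1225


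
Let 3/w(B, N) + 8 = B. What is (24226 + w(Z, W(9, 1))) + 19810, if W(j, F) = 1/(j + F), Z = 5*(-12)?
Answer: 2994445/68 ≈ 44036.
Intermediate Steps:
Z = -60
W(j, F) = 1/(F + j)
w(B, N) = 3/(-8 + B)
(24226 + w(Z, W(9, 1))) + 19810 = (24226 + 3/(-8 - 60)) + 19810 = (24226 + 3/(-68)) + 19810 = (24226 + 3*(-1/68)) + 19810 = (24226 - 3/68) + 19810 = 1647365/68 + 19810 = 2994445/68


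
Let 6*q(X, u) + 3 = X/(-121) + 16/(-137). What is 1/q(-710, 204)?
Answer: 33154/15201 ≈ 2.1810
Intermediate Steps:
q(X, u) = -427/822 - X/726 (q(X, u) = -1/2 + (X/(-121) + 16/(-137))/6 = -1/2 + (X*(-1/121) + 16*(-1/137))/6 = -1/2 + (-X/121 - 16/137)/6 = -1/2 + (-16/137 - X/121)/6 = -1/2 + (-8/411 - X/726) = -427/822 - X/726)
1/q(-710, 204) = 1/(-427/822 - 1/726*(-710)) = 1/(-427/822 + 355/363) = 1/(15201/33154) = 33154/15201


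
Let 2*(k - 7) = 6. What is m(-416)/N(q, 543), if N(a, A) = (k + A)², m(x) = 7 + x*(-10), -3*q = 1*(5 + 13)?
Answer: 4167/305809 ≈ 0.013626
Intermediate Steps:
k = 10 (k = 7 + (½)*6 = 7 + 3 = 10)
q = -6 (q = -(5 + 13)/3 = -18/3 = -⅓*18 = -6)
m(x) = 7 - 10*x
N(a, A) = (10 + A)²
m(-416)/N(q, 543) = (7 - 10*(-416))/((10 + 543)²) = (7 + 4160)/(553²) = 4167/305809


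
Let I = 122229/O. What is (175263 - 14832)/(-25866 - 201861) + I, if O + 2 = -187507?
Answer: -6435233318/4744540227 ≈ -1.3563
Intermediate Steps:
O = -187509 (O = -2 - 187507 = -187509)
I = -40743/62503 (I = 122229/(-187509) = 122229*(-1/187509) = -40743/62503 ≈ -0.65186)
(175263 - 14832)/(-25866 - 201861) + I = (175263 - 14832)/(-25866 - 201861) - 40743/62503 = 160431/(-227727) - 40743/62503 = 160431*(-1/227727) - 40743/62503 = -53477/75909 - 40743/62503 = -6435233318/4744540227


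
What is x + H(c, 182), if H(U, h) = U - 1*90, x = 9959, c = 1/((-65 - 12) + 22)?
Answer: 542794/55 ≈ 9869.0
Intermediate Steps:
c = -1/55 (c = 1/(-77 + 22) = 1/(-55) = -1/55 ≈ -0.018182)
H(U, h) = -90 + U (H(U, h) = U - 90 = -90 + U)
x + H(c, 182) = 9959 + (-90 - 1/55) = 9959 - 4951/55 = 542794/55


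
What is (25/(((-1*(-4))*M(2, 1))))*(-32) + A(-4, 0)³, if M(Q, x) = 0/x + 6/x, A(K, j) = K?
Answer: -292/3 ≈ -97.333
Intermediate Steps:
M(Q, x) = 6/x (M(Q, x) = 0 + 6/x = 6/x)
(25/(((-1*(-4))*M(2, 1))))*(-32) + A(-4, 0)³ = (25/(((-1*(-4))*(6/1))))*(-32) + (-4)³ = (25/((4*(6*1))))*(-32) - 64 = (25/((4*6)))*(-32) - 64 = (25/24)*(-32) - 64 = -100/3 - 64 = -292/3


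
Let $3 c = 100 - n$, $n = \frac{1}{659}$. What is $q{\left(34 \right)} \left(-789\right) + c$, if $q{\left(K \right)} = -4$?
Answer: $\frac{6305311}{1977} \approx 3189.3$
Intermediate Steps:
$n = \frac{1}{659} \approx 0.0015175$
$c = \frac{65899}{1977}$ ($c = \frac{100 - \frac{1}{659}}{3} = \frac{1}{3} \cdot \frac{65899}{659} = \frac{65899}{1977} \approx 33.333$)
$q{\left(34 \right)} \left(-789\right) + c = \left(-4\right) \left(-789\right) + \frac{65899}{1977} = 3156 + \frac{65899}{1977} = \frac{6305311}{1977}$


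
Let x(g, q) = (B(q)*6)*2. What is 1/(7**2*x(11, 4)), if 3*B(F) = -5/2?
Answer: -1/490 ≈ -0.0020408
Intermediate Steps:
B(F) = -5/6 (B(F) = (-5/2)/3 = (-5*1/2)/3 = (1/3)*(-5/2) = -5/6)
x(g, q) = -10 (x(g, q) = -5/6*6*2 = -5*2 = -10)
1/(7**2*x(11, 4)) = 1/(7**2*(-10)) = 1/(49*(-10)) = 1/(-490) = -1/490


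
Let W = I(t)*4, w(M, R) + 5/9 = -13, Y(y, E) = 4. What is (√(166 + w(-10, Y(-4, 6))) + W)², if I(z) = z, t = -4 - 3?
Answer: 8428/9 - 784*√7/3 ≈ 245.02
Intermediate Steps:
t = -7
w(M, R) = -122/9 (w(M, R) = -5/9 - 13 = -122/9)
W = -28 (W = -7*4 = -28)
(√(166 + w(-10, Y(-4, 6))) + W)² = (√(166 - 122/9) - 28)² = (√(1372/9) - 28)² = (14*√7/3 - 28)² = (-28 + 14*√7/3)²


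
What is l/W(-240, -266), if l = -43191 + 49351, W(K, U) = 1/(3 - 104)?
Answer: -622160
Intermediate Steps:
W(K, U) = -1/101 (W(K, U) = 1/(-101) = -1/101)
l = 6160
l/W(-240, -266) = 6160/(-1/101) = 6160*(-101) = -622160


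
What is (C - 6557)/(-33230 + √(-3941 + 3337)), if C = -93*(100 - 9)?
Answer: 62389325/138029188 + 3755*I*√151/138029188 ≈ 0.452 + 0.00033429*I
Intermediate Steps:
C = -8463 (C = -93*91 = -8463)
(C - 6557)/(-33230 + √(-3941 + 3337)) = (-8463 - 6557)/(-33230 + √(-3941 + 3337)) = -15020/(-33230 + √(-604)) = -15020/(-33230 + 2*I*√151)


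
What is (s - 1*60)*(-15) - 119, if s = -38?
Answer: 1351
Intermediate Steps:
(s - 1*60)*(-15) - 119 = (-38 - 1*60)*(-15) - 119 = (-38 - 60)*(-15) - 119 = -98*(-15) - 119 = 1470 - 119 = 1351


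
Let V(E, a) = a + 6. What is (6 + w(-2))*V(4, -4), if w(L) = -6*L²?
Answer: -36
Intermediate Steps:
V(E, a) = 6 + a
(6 + w(-2))*V(4, -4) = (6 - 6*(-2)²)*(6 - 4) = (6 - 6*4)*2 = (6 - 24)*2 = -18*2 = -36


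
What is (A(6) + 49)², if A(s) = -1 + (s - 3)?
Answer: 2601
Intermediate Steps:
A(s) = -4 + s (A(s) = -1 + (-3 + s) = -4 + s)
(A(6) + 49)² = ((-4 + 6) + 49)² = (2 + 49)² = 51² = 2601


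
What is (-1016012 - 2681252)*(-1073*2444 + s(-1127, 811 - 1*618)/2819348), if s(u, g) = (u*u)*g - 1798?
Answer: 6833696396330539532/704837 ≈ 9.6954e+12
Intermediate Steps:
s(u, g) = -1798 + g*u² (s(u, g) = u²*g - 1798 = g*u² - 1798 = -1798 + g*u²)
(-1016012 - 2681252)*(-1073*2444 + s(-1127, 811 - 1*618)/2819348) = (-1016012 - 2681252)*(-1073*2444 + (-1798 + (811 - 1*618)*(-1127)²)/2819348) = -3697264*(-2622412 + (-1798 + (811 - 618)*1270129)*(1/2819348)) = -3697264*(-2622412 + (-1798 + 193*1270129)*(1/2819348)) = -3697264*(-2622412 + (-1798 + 245134897)*(1/2819348)) = -3697264*(-2622412 + 245133099*(1/2819348)) = -3697264*(-2622412 + 245133099/2819348) = -3697264*(-7393246894277/2819348) = 6833696396330539532/704837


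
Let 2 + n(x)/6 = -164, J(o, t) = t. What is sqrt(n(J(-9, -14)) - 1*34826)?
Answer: I*sqrt(35822) ≈ 189.27*I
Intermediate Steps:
n(x) = -996 (n(x) = -12 + 6*(-164) = -12 - 984 = -996)
sqrt(n(J(-9, -14)) - 1*34826) = sqrt(-996 - 1*34826) = sqrt(-996 - 34826) = sqrt(-35822) = I*sqrt(35822)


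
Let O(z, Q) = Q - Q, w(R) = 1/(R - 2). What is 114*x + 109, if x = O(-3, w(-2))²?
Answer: 109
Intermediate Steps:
w(R) = 1/(-2 + R)
O(z, Q) = 0
x = 0 (x = 0² = 0)
114*x + 109 = 114*0 + 109 = 0 + 109 = 109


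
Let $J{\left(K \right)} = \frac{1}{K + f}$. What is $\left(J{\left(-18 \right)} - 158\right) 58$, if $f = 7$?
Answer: $- \frac{100862}{11} \approx -9169.3$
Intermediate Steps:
$J{\left(K \right)} = \frac{1}{7 + K}$ ($J{\left(K \right)} = \frac{1}{K + 7} = \frac{1}{7 + K}$)
$\left(J{\left(-18 \right)} - 158\right) 58 = \left(\frac{1}{7 - 18} - 158\right) 58 = \left(\frac{1}{-11} - 158\right) 58 = \left(- \frac{1}{11} - 158\right) 58 = \left(- \frac{1739}{11}\right) 58 = - \frac{100862}{11}$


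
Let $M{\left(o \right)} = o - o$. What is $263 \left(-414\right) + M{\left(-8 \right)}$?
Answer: $-108882$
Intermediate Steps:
$M{\left(o \right)} = 0$
$263 \left(-414\right) + M{\left(-8 \right)} = 263 \left(-414\right) + 0 = -108882 + 0 = -108882$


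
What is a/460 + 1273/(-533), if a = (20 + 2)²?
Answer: -81902/61295 ≈ -1.3362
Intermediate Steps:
a = 484 (a = 22² = 484)
a/460 + 1273/(-533) = 484/460 + 1273/(-533) = 484*(1/460) + 1273*(-1/533) = 121/115 - 1273/533 = -81902/61295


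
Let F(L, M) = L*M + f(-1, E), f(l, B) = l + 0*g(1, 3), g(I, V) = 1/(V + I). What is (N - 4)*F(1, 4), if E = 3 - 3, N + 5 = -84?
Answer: -279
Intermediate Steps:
N = -89 (N = -5 - 84 = -89)
E = 0
g(I, V) = 1/(I + V)
f(l, B) = l (f(l, B) = l + 0/(1 + 3) = l + 0/4 = l + 0*(¼) = l + 0 = l)
F(L, M) = -1 + L*M (F(L, M) = L*M - 1 = -1 + L*M)
(N - 4)*F(1, 4) = (-89 - 4)*(-1 + 1*4) = -93*(-1 + 4) = -93*3 = -279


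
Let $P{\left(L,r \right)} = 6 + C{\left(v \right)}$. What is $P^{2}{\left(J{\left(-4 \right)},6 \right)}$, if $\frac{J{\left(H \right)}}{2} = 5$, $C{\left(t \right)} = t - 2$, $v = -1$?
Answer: $9$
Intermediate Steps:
$C{\left(t \right)} = -2 + t$
$J{\left(H \right)} = 10$ ($J{\left(H \right)} = 2 \cdot 5 = 10$)
$P{\left(L,r \right)} = 3$ ($P{\left(L,r \right)} = 6 - 3 = 3$)
$P^{2}{\left(J{\left(-4 \right)},6 \right)} = 3^{2} = 9$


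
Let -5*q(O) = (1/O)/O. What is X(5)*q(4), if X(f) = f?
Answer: -1/16 ≈ -0.062500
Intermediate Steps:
q(O) = -1/(5*O²) (q(O) = -1/O/(5*O) = -1/(5*O*O) = -1/(5*O²))
X(5)*q(4) = 5*(-⅕/4²) = 5*(-⅕*1/16) = 5*(-1/80) = -1/16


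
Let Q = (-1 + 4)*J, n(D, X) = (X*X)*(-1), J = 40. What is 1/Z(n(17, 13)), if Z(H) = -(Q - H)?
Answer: -1/289 ≈ -0.0034602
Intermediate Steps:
n(D, X) = -X² (n(D, X) = X²*(-1) = -X²)
Q = 120 (Q = (-1 + 4)*40 = 3*40 = 120)
Z(H) = -120 + H (Z(H) = -(120 - H) = -120 + H)
1/Z(n(17, 13)) = 1/(-120 - 1*13²) = 1/(-120 - 1*169) = 1/(-120 - 169) = 1/(-289) = -1/289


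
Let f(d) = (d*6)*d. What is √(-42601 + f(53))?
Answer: I*√25747 ≈ 160.46*I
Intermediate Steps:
f(d) = 6*d² (f(d) = (6*d)*d = 6*d²)
√(-42601 + f(53)) = √(-42601 + 6*53²) = √(-42601 + 6*2809) = √(-42601 + 16854) = √(-25747) = I*√25747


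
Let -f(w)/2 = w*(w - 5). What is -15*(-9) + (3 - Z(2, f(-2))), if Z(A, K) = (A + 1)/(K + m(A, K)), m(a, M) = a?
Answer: 3591/26 ≈ 138.12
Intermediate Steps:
f(w) = -2*w*(-5 + w) (f(w) = -2*w*(w - 5) = -2*w*(-5 + w))
Z(A, K) = (1 + A)/(A + K) (Z(A, K) = (A + 1)/(K + A) = (1 + A)/(A + K))
-15*(-9) + (3 - Z(2, f(-2))) = -15*(-9) + (3 - (1 + 2)/(2 + 2*(-2)*(5 - 1*(-2)))) = 135 + (3 - 3/(2 + 2*(-2)*(5 + 2))) = 135 + (3 - 3/(2 + 2*(-2)*7)) = 135 + (3 - 3/(2 - 28)) = 135 + (3 - 3/(-26)) = 135 + (3 - (-1)*3/26) = 135 + (3 - 1*(-3/26)) = 135 + (3 + 3/26) = 135 + 81/26 = 3591/26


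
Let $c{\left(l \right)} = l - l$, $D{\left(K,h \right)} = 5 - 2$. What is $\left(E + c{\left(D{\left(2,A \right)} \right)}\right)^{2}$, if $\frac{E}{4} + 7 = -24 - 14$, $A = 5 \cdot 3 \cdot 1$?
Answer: $32400$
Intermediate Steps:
$A = 15$ ($A = 15 \cdot 1 = 15$)
$D{\left(K,h \right)} = 3$
$c{\left(l \right)} = 0$
$E = -180$ ($E = -28 + 4 \left(-24 - 14\right) = -28 + 4 \left(-38\right) = -28 - 152 = -180$)
$\left(E + c{\left(D{\left(2,A \right)} \right)}\right)^{2} = \left(-180 + 0\right)^{2} = \left(-180\right)^{2} = 32400$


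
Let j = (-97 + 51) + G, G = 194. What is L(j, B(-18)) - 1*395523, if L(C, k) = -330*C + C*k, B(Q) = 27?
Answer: -440367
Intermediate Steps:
j = 148 (j = (-97 + 51) + 194 = -46 + 194 = 148)
L(j, B(-18)) - 1*395523 = 148*(-330 + 27) - 1*395523 = 148*(-303) - 395523 = -44844 - 395523 = -440367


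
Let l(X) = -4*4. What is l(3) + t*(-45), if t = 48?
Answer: -2176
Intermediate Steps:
l(X) = -16
l(3) + t*(-45) = -16 + 48*(-45) = -16 - 2160 = -2176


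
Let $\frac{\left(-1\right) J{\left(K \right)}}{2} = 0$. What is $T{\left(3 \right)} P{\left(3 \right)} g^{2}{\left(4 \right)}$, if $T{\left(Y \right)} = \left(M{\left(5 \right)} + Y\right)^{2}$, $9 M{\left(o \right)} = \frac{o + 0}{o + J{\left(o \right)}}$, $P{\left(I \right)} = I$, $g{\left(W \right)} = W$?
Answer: $\frac{12544}{27} \approx 464.59$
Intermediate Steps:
$J{\left(K \right)} = 0$ ($J{\left(K \right)} = \left(-2\right) 0 = 0$)
$M{\left(o \right)} = \frac{1}{9}$ ($M{\left(o \right)} = \frac{\left(o + 0\right) \frac{1}{o + 0}}{9} = \frac{o \frac{1}{o}}{9} = \frac{1}{9} \cdot 1 = \frac{1}{9}$)
$T{\left(Y \right)} = \left(\frac{1}{9} + Y\right)^{2}$
$T{\left(3 \right)} P{\left(3 \right)} g^{2}{\left(4 \right)} = \frac{\left(1 + 9 \cdot 3\right)^{2}}{81} \cdot 3 \cdot 4^{2} = \frac{\left(1 + 27\right)^{2}}{81} \cdot 3 \cdot 16 = \frac{28^{2}}{81} \cdot 3 \cdot 16 = \frac{1}{81} \cdot 784 \cdot 3 \cdot 16 = \frac{784}{81} \cdot 3 \cdot 16 = \frac{784}{27} \cdot 16 = \frac{12544}{27}$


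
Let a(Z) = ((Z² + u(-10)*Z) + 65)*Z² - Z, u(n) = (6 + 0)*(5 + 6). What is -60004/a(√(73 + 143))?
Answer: 16861124/186149449 - 213839255*√6/1675345041 ≈ -0.22207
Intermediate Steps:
u(n) = 66 (u(n) = 6*11 = 66)
a(Z) = -Z + Z²*(65 + Z² + 66*Z) (a(Z) = ((Z² + 66*Z) + 65)*Z² - Z = (65 + Z² + 66*Z)*Z² - Z = Z²*(65 + Z² + 66*Z) - Z = -Z + Z²*(65 + Z² + 66*Z))
-60004/a(√(73 + 143)) = -60004*1/(√(73 + 143)*(-1 + (√(73 + 143))³ + 65*√(73 + 143) + 66*(√(73 + 143))²)) = -60004*√6/(36*(-1 + (√216)³ + 65*√216 + 66*(√216)²)) = -60004*√6/(36*(-1 + (6*√6)³ + 65*(6*√6) + 66*(6*√6)²)) = -60004*√6/(36*(-1 + 1296*√6 + 390*√6 + 66*216)) = -60004*√6/(36*(-1 + 1296*√6 + 390*√6 + 14256)) = -60004*√6/(36*(14255 + 1686*√6)) = -15001*√6/(9*(14255 + 1686*√6))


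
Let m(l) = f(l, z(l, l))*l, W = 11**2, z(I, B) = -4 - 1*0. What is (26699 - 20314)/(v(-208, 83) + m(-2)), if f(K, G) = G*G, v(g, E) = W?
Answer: 6385/89 ≈ 71.742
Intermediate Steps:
z(I, B) = -4 (z(I, B) = -4 + 0 = -4)
W = 121
v(g, E) = 121
f(K, G) = G**2
m(l) = 16*l (m(l) = (-4)**2*l = 16*l)
(26699 - 20314)/(v(-208, 83) + m(-2)) = (26699 - 20314)/(121 + 16*(-2)) = 6385/(121 - 32) = 6385/89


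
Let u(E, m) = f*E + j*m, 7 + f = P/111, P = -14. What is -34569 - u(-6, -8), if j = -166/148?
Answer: -1280967/37 ≈ -34621.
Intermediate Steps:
f = -791/111 (f = -7 - 14/111 = -791/111 ≈ -7.1261)
j = -83/74 (j = -166*1/148 = -83/74 ≈ -1.1216)
u(E, m) = -791*E/111 - 83*m/74
-34569 - u(-6, -8) = -34569 - (-791/111*(-6) - 83/74*(-8)) = -34569 - (1582/37 + 332/37) = -34569 - 1*1914/37 = -34569 - 1914/37 = -1280967/37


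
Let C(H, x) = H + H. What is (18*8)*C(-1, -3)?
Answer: -288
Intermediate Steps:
C(H, x) = 2*H
(18*8)*C(-1, -3) = (18*8)*(2*(-1)) = 144*(-2) = -288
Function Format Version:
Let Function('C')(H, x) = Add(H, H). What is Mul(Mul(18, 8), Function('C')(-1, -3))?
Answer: -288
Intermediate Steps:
Function('C')(H, x) = Mul(2, H)
Mul(Mul(18, 8), Function('C')(-1, -3)) = Mul(Mul(18, 8), Mul(2, -1)) = Mul(144, -2) = -288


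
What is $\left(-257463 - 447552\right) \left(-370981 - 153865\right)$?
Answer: $370024302690$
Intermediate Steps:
$\left(-257463 - 447552\right) \left(-370981 - 153865\right) = \left(-705015\right) \left(-524846\right) = 370024302690$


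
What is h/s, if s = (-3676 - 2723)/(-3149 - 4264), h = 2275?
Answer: 5621525/2133 ≈ 2635.5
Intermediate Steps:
s = 2133/2471 (s = -6399/(-7413) = -6399*(-1/7413) = 2133/2471 ≈ 0.86321)
h/s = 2275/(2133/2471) = 2275*(2471/2133) = 5621525/2133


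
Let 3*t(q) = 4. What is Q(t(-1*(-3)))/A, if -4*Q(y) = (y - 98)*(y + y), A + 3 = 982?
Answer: 580/8811 ≈ 0.065827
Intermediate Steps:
A = 979 (A = -3 + 982 = 979)
t(q) = 4/3 (t(q) = (⅓)*4 = 4/3)
Q(y) = -y*(-98 + y)/2 (Q(y) = -(y - 98)*(y + y)/4 = -(-98 + y)*2*y/4 = -y*(-98 + y)/2)
Q(t(-1*(-3)))/A = ((½)*(4/3)*(98 - 1*4/3))/979 = ((½)*(4/3)*(98 - 4/3))*(1/979) = ((½)*(4/3)*(290/3))*(1/979) = (580/9)*(1/979) = 580/8811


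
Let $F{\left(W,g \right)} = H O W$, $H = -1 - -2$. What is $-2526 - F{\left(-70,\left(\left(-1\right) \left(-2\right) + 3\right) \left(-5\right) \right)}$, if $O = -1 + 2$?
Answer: $-2456$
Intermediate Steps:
$H = 1$ ($H = -1 + 2 = 1$)
$O = 1$
$F{\left(W,g \right)} = W$ ($F{\left(W,g \right)} = 1 \cdot 1 W = 1 W = W$)
$-2526 - F{\left(-70,\left(\left(-1\right) \left(-2\right) + 3\right) \left(-5\right) \right)} = -2526 - -70 = -2526 + 70 = -2456$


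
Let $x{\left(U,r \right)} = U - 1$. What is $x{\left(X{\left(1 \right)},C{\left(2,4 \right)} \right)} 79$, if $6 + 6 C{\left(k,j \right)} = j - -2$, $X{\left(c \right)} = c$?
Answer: $0$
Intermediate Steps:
$C{\left(k,j \right)} = - \frac{2}{3} + \frac{j}{6}$ ($C{\left(k,j \right)} = -1 + \frac{j - -2}{6} = -1 + \frac{j + 2}{6} = -1 + \frac{2 + j}{6} = -1 + \left(\frac{1}{3} + \frac{j}{6}\right) = - \frac{2}{3} + \frac{j}{6}$)
$x{\left(U,r \right)} = -1 + U$ ($x{\left(U,r \right)} = U - 1 = -1 + U$)
$x{\left(X{\left(1 \right)},C{\left(2,4 \right)} \right)} 79 = \left(-1 + 1\right) 79 = 0 \cdot 79 = 0$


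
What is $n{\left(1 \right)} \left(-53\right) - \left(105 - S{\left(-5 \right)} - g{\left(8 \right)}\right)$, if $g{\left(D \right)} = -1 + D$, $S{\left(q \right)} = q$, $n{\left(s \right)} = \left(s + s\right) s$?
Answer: $-209$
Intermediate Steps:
$n{\left(s \right)} = 2 s^{2}$ ($n{\left(s \right)} = 2 s s = 2 s^{2}$)
$n{\left(1 \right)} \left(-53\right) - \left(105 - S{\left(-5 \right)} - g{\left(8 \right)}\right) = 2 \cdot 1^{2} \left(-53\right) + \left(\left(-5 + \left(-1 + 8\right)\right) - 105\right) = 2 \cdot 1 \left(-53\right) + \left(\left(-5 + 7\right) - 105\right) = 2 \left(-53\right) + \left(2 - 105\right) = -106 - 103 = -209$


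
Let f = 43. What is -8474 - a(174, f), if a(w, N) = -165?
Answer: -8309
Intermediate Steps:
-8474 - a(174, f) = -8474 - 1*(-165) = -8474 + 165 = -8309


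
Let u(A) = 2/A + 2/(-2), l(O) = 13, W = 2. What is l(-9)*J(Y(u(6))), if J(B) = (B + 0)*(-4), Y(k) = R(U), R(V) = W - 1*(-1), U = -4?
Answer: -156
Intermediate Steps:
u(A) = -1 + 2/A (u(A) = 2/A + 2*(-½) = 2/A - 1 = -1 + 2/A)
R(V) = 3 (R(V) = 2 - 1*(-1) = 2 + 1 = 3)
Y(k) = 3
J(B) = -4*B (J(B) = B*(-4) = -4*B)
l(-9)*J(Y(u(6))) = 13*(-4*3) = 13*(-12) = -156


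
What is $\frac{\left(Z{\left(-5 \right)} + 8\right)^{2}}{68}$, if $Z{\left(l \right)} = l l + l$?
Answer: $\frac{196}{17} \approx 11.529$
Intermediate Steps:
$Z{\left(l \right)} = l + l^{2}$ ($Z{\left(l \right)} = l^{2} + l = l + l^{2}$)
$\frac{\left(Z{\left(-5 \right)} + 8\right)^{2}}{68} = \frac{\left(- 5 \left(1 - 5\right) + 8\right)^{2}}{68} = \left(\left(-5\right) \left(-4\right) + 8\right)^{2} \cdot \frac{1}{68} = \left(20 + 8\right)^{2} \cdot \frac{1}{68} = 28^{2} \cdot \frac{1}{68} = 784 \cdot \frac{1}{68} = \frac{196}{17}$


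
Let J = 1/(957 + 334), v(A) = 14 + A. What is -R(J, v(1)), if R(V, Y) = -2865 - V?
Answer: 3698716/1291 ≈ 2865.0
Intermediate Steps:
J = 1/1291 ≈ 0.00077459
-R(J, v(1)) = -(-2865 - 1*1/1291) = -(-2865 - 1/1291) = -1*(-3698716/1291) = 3698716/1291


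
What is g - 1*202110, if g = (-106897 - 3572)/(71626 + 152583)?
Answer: -45314991459/224209 ≈ -2.0211e+5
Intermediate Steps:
g = -110469/224209 ≈ -0.49271
g - 1*202110 = -110469/224209 - 1*202110 = -110469/224209 - 202110 = -45314991459/224209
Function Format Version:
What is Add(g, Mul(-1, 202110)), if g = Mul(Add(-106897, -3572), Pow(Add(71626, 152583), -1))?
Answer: Rational(-45314991459, 224209) ≈ -2.0211e+5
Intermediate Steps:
g = Rational(-110469, 224209) (g = Mul(-110469, Pow(224209, -1)) = Mul(-110469, Rational(1, 224209)) = Rational(-110469, 224209) ≈ -0.49271)
Add(g, Mul(-1, 202110)) = Add(Rational(-110469, 224209), Mul(-1, 202110)) = Add(Rational(-110469, 224209), -202110) = Rational(-45314991459, 224209)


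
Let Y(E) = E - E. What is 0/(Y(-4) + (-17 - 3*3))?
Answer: 0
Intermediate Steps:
Y(E) = 0
0/(Y(-4) + (-17 - 3*3)) = 0/(0 + (-17 - 3*3)) = 0/(0 + (-17 - 9)) = 0/(0 - 26) = 0/(-26) = 0*(-1/26) = 0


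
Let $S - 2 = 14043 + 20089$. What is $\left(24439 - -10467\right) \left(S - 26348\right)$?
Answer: $271778116$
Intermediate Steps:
$S = 34134$ ($S = 2 + \left(14043 + 20089\right) = 2 + 34132 = 34134$)
$\left(24439 - -10467\right) \left(S - 26348\right) = \left(24439 - -10467\right) \left(34134 - 26348\right) = \left(24439 + 10467\right) 7786 = 34906 \cdot 7786 = 271778116$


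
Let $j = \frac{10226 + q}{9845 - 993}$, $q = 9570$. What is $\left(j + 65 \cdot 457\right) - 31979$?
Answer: $- \frac{5027413}{2213} \approx -2271.8$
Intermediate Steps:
$j = \frac{4949}{2213}$ ($j = \frac{10226 + 9570}{9845 - 993} = \frac{19796}{8852} = 19796 \cdot \frac{1}{8852} = \frac{4949}{2213} \approx 2.2363$)
$\left(j + 65 \cdot 457\right) - 31979 = \left(\frac{4949}{2213} + 65 \cdot 457\right) - 31979 = \left(\frac{4949}{2213} + 29705\right) - 31979 = \frac{65742114}{2213} - 31979 = - \frac{5027413}{2213}$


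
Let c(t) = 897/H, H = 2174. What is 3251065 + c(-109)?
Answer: 7067816207/2174 ≈ 3.2511e+6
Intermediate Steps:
c(t) = 897/2174
3251065 + c(-109) = 3251065 + 897/2174 = 7067816207/2174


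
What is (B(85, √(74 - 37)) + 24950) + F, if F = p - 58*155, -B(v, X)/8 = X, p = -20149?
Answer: -4189 - 8*√37 ≈ -4237.7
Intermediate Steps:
B(v, X) = -8*X
F = -29139 (F = -20149 - 58*155 = -20149 - 1*8990 = -20149 - 8990 = -29139)
(B(85, √(74 - 37)) + 24950) + F = (-8*√(74 - 37) + 24950) - 29139 = (-8*√37 + 24950) - 29139 = (24950 - 8*√37) - 29139 = -4189 - 8*√37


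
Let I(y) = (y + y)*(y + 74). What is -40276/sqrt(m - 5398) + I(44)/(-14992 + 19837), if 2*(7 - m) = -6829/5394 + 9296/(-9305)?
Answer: 10384/4845 + 80552*I*sqrt(13577903737872200535)/541047508471 ≈ 2.1432 + 548.6*I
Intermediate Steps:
m = 816362849/100382340 (m = 7 - (-6829/5394 + 9296/(-9305))/2 = 7 - (-6829*1/5394 + 9296*(-1/9305))/2 = 7 - (-6829/5394 - 9296/9305)/2 = 7 - 1/2*(-113686469/50191170) = 7 + 113686469/100382340 = 816362849/100382340 ≈ 8.1325)
I(y) = 2*y*(74 + y) (I(y) = (2*y)*(74 + y) = 2*y*(74 + y))
-40276/sqrt(m - 5398) + I(44)/(-14992 + 19837) = -40276/sqrt(816362849/100382340 - 5398) + (2*44*(74 + 44))/(-14992 + 19837) = -40276*(-2*I*sqrt(13577903737872200535)/541047508471) + (2*44*118)/4845 = -40276*(-2*I*sqrt(13577903737872200535)/541047508471) + 10384*(1/4845) = -(-80552)*I*sqrt(13577903737872200535)/541047508471 + 10384/4845 = 80552*I*sqrt(13577903737872200535)/541047508471 + 10384/4845 = 10384/4845 + 80552*I*sqrt(13577903737872200535)/541047508471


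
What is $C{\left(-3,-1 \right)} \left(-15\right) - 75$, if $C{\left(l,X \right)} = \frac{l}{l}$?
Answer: $-90$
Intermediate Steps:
$C{\left(l,X \right)} = 1$
$C{\left(-3,-1 \right)} \left(-15\right) - 75 = 1 \left(-15\right) - 75 = -15 - 75 = -90$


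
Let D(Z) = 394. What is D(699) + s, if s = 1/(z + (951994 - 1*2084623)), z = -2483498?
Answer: 1424754037/3616127 ≈ 394.00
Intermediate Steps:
s = -1/3616127 (s = 1/(-2483498 + (951994 - 1*2084623)) = 1/(-2483498 + (951994 - 2084623)) = 1/(-2483498 - 1132629) = 1/(-3616127) = -1/3616127 ≈ -2.7654e-7)
D(699) + s = 394 - 1/3616127 = 1424754037/3616127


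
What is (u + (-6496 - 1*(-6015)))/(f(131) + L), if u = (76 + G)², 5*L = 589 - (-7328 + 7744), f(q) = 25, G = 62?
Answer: 92815/298 ≈ 311.46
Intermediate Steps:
L = 173/5 (L = (589 - (-7328 + 7744))/5 = (589 - 1*416)/5 = (589 - 416)/5 = (⅕)*173 = 173/5 ≈ 34.600)
u = 19044 (u = (76 + 62)² = 138² = 19044)
(u + (-6496 - 1*(-6015)))/(f(131) + L) = (19044 + (-6496 - 1*(-6015)))/(25 + 173/5) = (19044 + (-6496 + 6015))/(298/5) = (19044 - 481)*(5/298) = 18563*(5/298) = 92815/298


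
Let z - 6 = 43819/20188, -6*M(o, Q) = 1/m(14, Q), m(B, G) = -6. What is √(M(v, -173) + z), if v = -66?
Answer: √153425710/4326 ≈ 2.8633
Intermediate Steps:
M(o, Q) = 1/36 (M(o, Q) = -⅙/(-6) = -⅙*(-⅙) = 1/36)
z = 164947/20188 (z = 6 + 43819/20188 = 164947/20188 ≈ 8.1705)
√(M(v, -173) + z) = √(1/36 + 164947/20188) = √(744785/90846) = √153425710/4326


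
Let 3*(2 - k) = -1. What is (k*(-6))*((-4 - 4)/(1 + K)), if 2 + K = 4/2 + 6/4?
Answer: 224/5 ≈ 44.800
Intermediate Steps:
k = 7/3 (k = 2 - 1/3*(-1) = 2 + 1/3 = 7/3 ≈ 2.3333)
K = 3/2 (K = -2 + (4/2 + 6/4) = -2 + (4*(1/2) + 6*(1/4)) = -2 + (2 + 3/2) = -2 + 7/2 = 3/2 ≈ 1.5000)
(k*(-6))*((-4 - 4)/(1 + K)) = ((7/3)*(-6))*((-4 - 4)/(1 + 3/2)) = -(-112)/5/2 = -(-112)*2/5 = -14*(-16/5) = 224/5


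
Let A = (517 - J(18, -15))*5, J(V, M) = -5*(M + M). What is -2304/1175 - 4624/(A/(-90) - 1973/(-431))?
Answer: 41868150048/144129025 ≈ 290.49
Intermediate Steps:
J(V, M) = -10*M
A = 1835 (A = (517 - (-10)*(-15))*5 = (517 - 1*150)*5 = (517 - 150)*5 = 367*5 = 1835)
-2304/1175 - 4624/(A/(-90) - 1973/(-431)) = -2304/1175 - 4624/(1835/(-90) - 1973/(-431)) = -2304*1/1175 - 4624/(1835*(-1/90) - 1973*(-1/431)) = -2304/1175 - 4624/(-367/18 + 1973/431) = -2304/1175 - 4624/(-122663/7758) = -2304/1175 - 4624*(-7758/122663) = -2304/1175 + 35872992/122663 = 41868150048/144129025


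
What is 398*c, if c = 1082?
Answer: 430636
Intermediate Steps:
398*c = 398*1082 = 430636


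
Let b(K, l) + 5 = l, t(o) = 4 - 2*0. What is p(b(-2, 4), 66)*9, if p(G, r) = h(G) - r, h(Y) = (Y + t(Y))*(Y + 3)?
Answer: -540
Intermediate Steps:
t(o) = 4 (t(o) = 4 + 0 = 4)
b(K, l) = -5 + l
h(Y) = (3 + Y)*(4 + Y) (h(Y) = (Y + 4)*(Y + 3) = (4 + Y)*(3 + Y) = (3 + Y)*(4 + Y))
p(G, r) = 12 + G² - r + 7*G (p(G, r) = (12 + G² + 7*G) - r = 12 + G² - r + 7*G)
p(b(-2, 4), 66)*9 = (12 + (-5 + 4)² - 1*66 + 7*(-5 + 4))*9 = (12 + (-1)² - 66 + 7*(-1))*9 = (12 + 1 - 66 - 7)*9 = -60*9 = -540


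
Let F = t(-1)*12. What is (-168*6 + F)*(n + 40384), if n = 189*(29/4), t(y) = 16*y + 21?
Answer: -39583029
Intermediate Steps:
t(y) = 21 + 16*y
F = 60 (F = (21 + 16*(-1))*12 = (21 - 16)*12 = 5*12 = 60)
n = 5481/4 (n = 189*(29*(1/4)) = 189*(29/4) = 5481/4 ≈ 1370.3)
(-168*6 + F)*(n + 40384) = (-168*6 + 60)*(5481/4 + 40384) = (-1008 + 60)*(167017/4) = -948*167017/4 = -39583029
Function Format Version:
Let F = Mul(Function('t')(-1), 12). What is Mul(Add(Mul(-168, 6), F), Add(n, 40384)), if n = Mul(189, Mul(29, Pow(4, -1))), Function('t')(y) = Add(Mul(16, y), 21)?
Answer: -39583029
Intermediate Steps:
Function('t')(y) = Add(21, Mul(16, y))
F = 60 (F = Mul(Add(21, Mul(16, -1)), 12) = Mul(Add(21, -16), 12) = Mul(5, 12) = 60)
n = Rational(5481, 4) (n = Mul(189, Mul(29, Rational(1, 4))) = Mul(189, Rational(29, 4)) = Rational(5481, 4) ≈ 1370.3)
Mul(Add(Mul(-168, 6), F), Add(n, 40384)) = Mul(Add(Mul(-168, 6), 60), Add(Rational(5481, 4), 40384)) = Mul(Add(-1008, 60), Rational(167017, 4)) = Mul(-948, Rational(167017, 4)) = -39583029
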